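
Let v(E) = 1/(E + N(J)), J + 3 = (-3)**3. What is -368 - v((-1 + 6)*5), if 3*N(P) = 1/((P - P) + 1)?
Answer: -27971/76 ≈ -368.04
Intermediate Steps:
J = -30 (J = -3 + (-3)**3 = -3 - 27 = -30)
N(P) = 1/3 (N(P) = 1/(3*((P - P) + 1)) = 1/(3*(0 + 1)) = (1/3)/1 = (1/3)*1 = 1/3)
v(E) = 1/(1/3 + E) (v(E) = 1/(E + 1/3) = 1/(1/3 + E))
-368 - v((-1 + 6)*5) = -368 - 3/(1 + 3*((-1 + 6)*5)) = -368 - 3/(1 + 3*(5*5)) = -368 - 3/(1 + 3*25) = -368 - 3/(1 + 75) = -368 - 3/76 = -27971/76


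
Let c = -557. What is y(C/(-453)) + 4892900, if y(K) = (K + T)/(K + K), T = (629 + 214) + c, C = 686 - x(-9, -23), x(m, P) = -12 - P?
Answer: 2201762039/450 ≈ 4.8928e+6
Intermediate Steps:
C = 675 (C = 686 - (-12 - 1*(-23)) = 686 - (-12 + 23) = 686 - 1*11 = 686 - 11 = 675)
T = 286 (T = (629 + 214) - 557 = 843 - 557 = 286)
y(K) = (286 + K)/(2*K) (y(K) = (K + 286)/(K + K) = (286 + K)/((2*K)) = (286 + K)*(1/(2*K)) = (286 + K)/(2*K))
y(C/(-453)) + 4892900 = (286 + 675/(-453))/(2*((675/(-453)))) + 4892900 = (286 + 675*(-1/453))/(2*((675*(-1/453)))) + 4892900 = (286 - 225/151)/(2*(-225/151)) + 4892900 = (½)*(-151/225)*(42961/151) + 4892900 = -42961/450 + 4892900 = 2201762039/450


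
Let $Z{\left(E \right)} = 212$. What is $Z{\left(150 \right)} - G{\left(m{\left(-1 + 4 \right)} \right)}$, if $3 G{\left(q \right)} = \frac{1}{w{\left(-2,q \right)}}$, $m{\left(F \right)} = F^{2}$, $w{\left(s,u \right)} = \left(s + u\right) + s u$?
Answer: $\frac{6997}{33} \approx 212.03$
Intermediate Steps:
$w{\left(s,u \right)} = s + u + s u$
$G{\left(q \right)} = \frac{1}{3 \left(-2 - q\right)}$ ($G{\left(q \right)} = \frac{1}{3 \left(-2 + q - 2 q\right)} = \frac{1}{3 \left(-2 - q\right)}$)
$Z{\left(150 \right)} - G{\left(m{\left(-1 + 4 \right)} \right)} = 212 - - \frac{1}{6 + 3 \left(-1 + 4\right)^{2}} = 212 - - \frac{1}{6 + 3 \cdot 3^{2}} = 212 - - \frac{1}{6 + 3 \cdot 9} = 212 - - \frac{1}{6 + 27} = 212 - - \frac{1}{33} = 212 + \frac{1}{33} = \frac{6997}{33}$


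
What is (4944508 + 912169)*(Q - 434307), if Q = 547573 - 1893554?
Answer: -10426571782976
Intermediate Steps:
Q = -1345981
(4944508 + 912169)*(Q - 434307) = (4944508 + 912169)*(-1345981 - 434307) = 5856677*(-1780288) = -10426571782976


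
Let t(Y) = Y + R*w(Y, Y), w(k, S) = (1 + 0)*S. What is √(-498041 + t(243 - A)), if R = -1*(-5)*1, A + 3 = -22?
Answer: I*√496433 ≈ 704.58*I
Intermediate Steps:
w(k, S) = S (w(k, S) = 1*S = S)
A = -25 (A = -3 - 22 = -25)
R = 5 (R = 5*1 = 5)
t(Y) = 6*Y (t(Y) = Y + 5*Y = 6*Y)
√(-498041 + t(243 - A)) = √(-498041 + 6*(243 - 1*(-25))) = √(-498041 + 6*(243 + 25)) = √(-498041 + 6*268) = √(-498041 + 1608) = √(-496433) = I*√496433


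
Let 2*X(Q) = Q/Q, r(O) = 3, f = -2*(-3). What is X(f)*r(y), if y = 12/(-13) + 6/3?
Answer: 3/2 ≈ 1.5000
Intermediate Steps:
y = 14/13 (y = 12*(-1/13) + 6*(⅓) = -12/13 + 2 = 14/13 ≈ 1.0769)
f = 6
X(Q) = ½ (X(Q) = (Q/Q)/2 = (½)*1 = ½)
X(f)*r(y) = (½)*3 = 3/2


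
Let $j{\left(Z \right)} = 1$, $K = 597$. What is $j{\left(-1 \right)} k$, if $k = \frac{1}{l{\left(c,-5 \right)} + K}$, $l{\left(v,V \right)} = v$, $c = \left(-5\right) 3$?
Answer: $\frac{1}{582} \approx 0.0017182$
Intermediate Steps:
$c = -15$
$k = \frac{1}{582}$ ($k = \frac{1}{-15 + 597} = \frac{1}{582} \approx 0.0017182$)
$j{\left(-1 \right)} k = 1 \cdot \frac{1}{582} = \frac{1}{582}$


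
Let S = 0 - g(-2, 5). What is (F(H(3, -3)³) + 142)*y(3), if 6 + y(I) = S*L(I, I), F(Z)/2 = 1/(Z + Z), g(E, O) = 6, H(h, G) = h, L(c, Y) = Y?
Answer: -30680/9 ≈ -3408.9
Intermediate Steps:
S = -6 (S = 0 - 1*6 = 0 - 6 = -6)
F(Z) = 1/Z (F(Z) = 2/(Z + Z) = 2/((2*Z)) = 2*(1/(2*Z)) = 1/Z)
y(I) = -6 - 6*I
(F(H(3, -3)³) + 142)*y(3) = (1/(3³) + 142)*(-6 - 6*3) = (1/27 + 142)*(-6 - 18) = (1/27 + 142)*(-24) = (3835/27)*(-24) = -30680/9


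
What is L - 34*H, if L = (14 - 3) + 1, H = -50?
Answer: 1712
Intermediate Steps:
L = 12 (L = 11 + 1 = 12)
L - 34*H = 12 - 34*(-50) = 12 + 1700 = 1712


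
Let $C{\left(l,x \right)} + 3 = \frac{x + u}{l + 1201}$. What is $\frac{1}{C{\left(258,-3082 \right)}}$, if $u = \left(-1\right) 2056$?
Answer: $- \frac{1459}{9515} \approx -0.15334$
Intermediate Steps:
$u = -2056$
$C{\left(l,x \right)} = -3 + \frac{-2056 + x}{1201 + l}$ ($C{\left(l,x \right)} = -3 + \frac{x - 2056}{l + 1201} = -3 + \frac{-2056 + x}{1201 + l}$)
$\frac{1}{C{\left(258,-3082 \right)}} = \frac{1}{\frac{1}{1201 + 258} \left(-5659 - 3082 - 774\right)} = \frac{1}{\frac{1}{1459} \left(-5659 - 3082 - 774\right)} = \frac{1}{\frac{1}{1459} \left(-9515\right)} = \frac{1}{- \frac{9515}{1459}} = - \frac{1459}{9515}$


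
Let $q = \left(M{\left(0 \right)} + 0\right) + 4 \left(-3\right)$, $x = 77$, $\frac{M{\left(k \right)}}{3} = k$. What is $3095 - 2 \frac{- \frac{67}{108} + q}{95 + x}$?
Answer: $\frac{28747723}{9288} \approx 3095.1$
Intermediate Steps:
$M{\left(k \right)} = 3 k$
$q = -12$ ($q = \left(3 \cdot 0 + 0\right) + 4 \left(-3\right) = \left(0 + 0\right) - 12 = 0 - 12 = -12$)
$3095 - 2 \frac{- \frac{67}{108} + q}{95 + x} = 3095 - 2 \frac{- \frac{67}{108} - 12}{95 + 77} = 3095 - 2 \frac{\left(-67\right) \frac{1}{108} - 12}{172} = 3095 - 2 \left(- \frac{67}{108} - 12\right) \frac{1}{172} = 3095 - 2 \left(\left(- \frac{1363}{108}\right) \frac{1}{172}\right) = 3095 - 2 \left(- \frac{1363}{18576}\right) = 3095 - - \frac{1363}{9288} = 3095 + \frac{1363}{9288} = \frac{28747723}{9288}$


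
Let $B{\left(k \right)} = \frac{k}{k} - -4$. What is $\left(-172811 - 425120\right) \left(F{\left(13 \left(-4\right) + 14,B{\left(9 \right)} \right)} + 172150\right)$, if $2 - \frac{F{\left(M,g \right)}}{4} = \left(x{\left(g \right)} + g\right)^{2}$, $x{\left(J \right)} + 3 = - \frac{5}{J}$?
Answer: $-102936213374$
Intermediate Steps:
$B{\left(k \right)} = 5$ ($B{\left(k \right)} = 1 + 4 = 5$)
$x{\left(J \right)} = -3 - \frac{5}{J}$
$F{\left(M,g \right)} = 8 - 4 \left(-3 + g - \frac{5}{g}\right)^{2}$ ($F{\left(M,g \right)} = 8 - 4 \left(\left(-3 - \frac{5}{g}\right) + g\right)^{2} = 8 - 4 \left(-3 + g - \frac{5}{g}\right)^{2}$)
$\left(-172811 - 425120\right) \left(F{\left(13 \left(-4\right) + 14,B{\left(9 \right)} \right)} + 172150\right) = \left(-172811 - 425120\right) \left(\left(8 - \frac{4 \left(5 - 5^{2} + 3 \cdot 5\right)^{2}}{25}\right) + 172150\right) = - 597931 \left(\left(8 - \frac{4 \left(5 - 25 + 15\right)^{2}}{25}\right) + 172150\right) = - 597931 \left(\left(8 - \frac{4 \left(-5\right)^{2}}{25}\right) + 172150\right) = - 597931 \left(\left(8 - \frac{4}{25} \cdot 25\right) + 172150\right) = - 597931 \left(\left(8 - 4\right) + 172150\right) = - 597931 \left(4 + 172150\right) = \left(-597931\right) 172154 = -102936213374$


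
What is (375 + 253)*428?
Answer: 268784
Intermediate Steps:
(375 + 253)*428 = 628*428 = 268784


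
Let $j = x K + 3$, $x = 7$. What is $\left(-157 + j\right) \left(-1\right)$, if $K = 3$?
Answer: $133$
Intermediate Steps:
$j = 24$ ($j = 7 \cdot 3 + 3 = 21 + 3 = 24$)
$\left(-157 + j\right) \left(-1\right) = \left(-157 + 24\right) \left(-1\right) = \left(-133\right) \left(-1\right) = 133$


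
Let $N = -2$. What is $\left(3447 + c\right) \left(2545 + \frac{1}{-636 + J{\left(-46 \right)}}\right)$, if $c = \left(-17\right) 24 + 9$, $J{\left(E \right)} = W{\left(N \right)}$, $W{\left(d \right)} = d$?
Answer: $\frac{2474532516}{319} \approx 7.7572 \cdot 10^{6}$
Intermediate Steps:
$J{\left(E \right)} = -2$
$c = -399$ ($c = -408 + 9 = -399$)
$\left(3447 + c\right) \left(2545 + \frac{1}{-636 + J{\left(-46 \right)}}\right) = \left(3447 - 399\right) \left(2545 + \frac{1}{-636 - 2}\right) = 3048 \left(2545 + \frac{1}{-638}\right) = 3048 \left(2545 - \frac{1}{638}\right) = 3048 \cdot \frac{1623709}{638} = \frac{2474532516}{319}$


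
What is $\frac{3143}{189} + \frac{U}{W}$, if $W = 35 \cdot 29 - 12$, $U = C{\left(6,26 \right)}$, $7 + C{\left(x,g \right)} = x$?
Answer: $\frac{450320}{27081} \approx 16.629$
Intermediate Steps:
$C{\left(x,g \right)} = -7 + x$
$U = -1$ ($U = -7 + 6 = -1$)
$W = 1003$ ($W = 1015 - 12 = 1003$)
$\frac{3143}{189} + \frac{U}{W} = \frac{3143}{189} - \frac{1}{1003} = 3143 \cdot \frac{1}{189} - \frac{1}{1003} = \frac{449}{27} - \frac{1}{1003} = \frac{450320}{27081}$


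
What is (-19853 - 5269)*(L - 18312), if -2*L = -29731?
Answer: 86582973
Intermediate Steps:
L = 29731/2 (L = -1/2*(-29731) = 29731/2 ≈ 14866.)
(-19853 - 5269)*(L - 18312) = (-19853 - 5269)*(29731/2 - 18312) = -25122*(-6893/2) = 86582973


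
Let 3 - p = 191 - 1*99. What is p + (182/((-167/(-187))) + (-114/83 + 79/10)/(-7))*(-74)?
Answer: -7325994352/485135 ≈ -15101.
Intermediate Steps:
p = -89 (p = 3 - (191 - 1*99) = 3 - (191 - 99) = 3 - 1*92 = 3 - 92 = -89)
p + (182/((-167/(-187))) + (-114/83 + 79/10)/(-7))*(-74) = -89 + (182/((-167/(-187))) + (-114/83 + 79/10)/(-7))*(-74) = -89 + (182/((-167*(-1/187))) + (-114*1/83 + 79*(1/10))*(-1/7))*(-74) = -89 + (182/(167/187) + (-114/83 + 79/10)*(-1/7))*(-74) = -89 + (182*(187/167) + (5417/830)*(-1/7))*(-74) = -89 + (34034/167 - 5417/5810)*(-74) = -89 + (196832901/970270)*(-74) = -89 - 7282817337/485135 = -7325994352/485135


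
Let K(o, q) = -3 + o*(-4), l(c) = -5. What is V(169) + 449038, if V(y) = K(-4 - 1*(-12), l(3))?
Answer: 449003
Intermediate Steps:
K(o, q) = -3 - 4*o
V(y) = -35 (V(y) = -3 - 4*(-4 - 1*(-12)) = -3 - 4*(-4 + 12) = -3 - 4*8 = -3 - 32 = -35)
V(169) + 449038 = -35 + 449038 = 449003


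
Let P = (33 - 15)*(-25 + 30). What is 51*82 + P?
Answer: 4272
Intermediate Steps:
P = 90 (P = 18*5 = 90)
51*82 + P = 51*82 + 90 = 4182 + 90 = 4272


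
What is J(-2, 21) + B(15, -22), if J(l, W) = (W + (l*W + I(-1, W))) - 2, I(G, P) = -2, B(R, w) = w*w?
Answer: 459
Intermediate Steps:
B(R, w) = w²
J(l, W) = -4 + W + W*l (J(l, W) = (W + (l*W - 2)) - 2 = (W + (W*l - 2)) - 2 = (W + (-2 + W*l)) - 2 = (-2 + W + W*l) - 2 = -4 + W + W*l)
J(-2, 21) + B(15, -22) = (-4 + 21 + 21*(-2)) + (-22)² = (-4 + 21 - 42) + 484 = -25 + 484 = 459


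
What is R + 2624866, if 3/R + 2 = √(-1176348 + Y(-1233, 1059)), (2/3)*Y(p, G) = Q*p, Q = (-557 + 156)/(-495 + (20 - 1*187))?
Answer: 4092096133438558/1558973347 - 6*I*√516018424881/1558973347 ≈ 2.6249e+6 - 0.0027647*I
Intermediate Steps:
Q = 401/662 (Q = -401/(-495 + (20 - 187)) = -401/(-495 - 167) = -401/(-662) = -401*(-1/662) = 401/662 ≈ 0.60574)
Y(p, G) = 1203*p/1324 (Y(p, G) = 3*(401*p/662)/2 = 1203*p/1324)
R = 3/(-2 + I*√516018424881/662) (R = 3/(-2 + √(-1176348 + (1203/1324)*(-1233))) = 3/(-2 + √(-1176348 - 1483299/1324)) = 3/(-2 + √(-1558968051/1324)) = 3/(-2 + I*√516018424881/662) ≈ -5.0957e-6 - 0.0027647*I)
R + 2624866 = (-7944/1558973347 - 6*I*√516018424881/1558973347) + 2624866 = 4092096133438558/1558973347 - 6*I*√516018424881/1558973347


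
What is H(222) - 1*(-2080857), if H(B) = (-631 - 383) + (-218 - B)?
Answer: 2079403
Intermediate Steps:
H(B) = -1232 - B (H(B) = -1014 + (-218 - B) = -1232 - B)
H(222) - 1*(-2080857) = (-1232 - 1*222) - 1*(-2080857) = (-1232 - 222) + 2080857 = -1454 + 2080857 = 2079403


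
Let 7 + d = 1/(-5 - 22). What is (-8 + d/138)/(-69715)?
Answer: 14999/129879045 ≈ 0.00011548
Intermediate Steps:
d = -190/27 (d = -7 + 1/(-5 - 22) = -7 + 1/(-27) = -7 - 1/27 = -190/27 ≈ -7.0370)
(-8 + d/138)/(-69715) = (-8 - 190/27/138)/(-69715) = (-8 + (1/138)*(-190/27))*(-1/69715) = (-8 - 95/1863)*(-1/69715) = -14999/1863*(-1/69715) = 14999/129879045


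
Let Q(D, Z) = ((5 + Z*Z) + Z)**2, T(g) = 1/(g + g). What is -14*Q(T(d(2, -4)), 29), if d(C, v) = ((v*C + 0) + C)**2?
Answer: -10718750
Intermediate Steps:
d(C, v) = (C + C*v)**2 (d(C, v) = ((C*v + 0) + C)**2 = (C*v + C)**2 = (C + C*v)**2)
T(g) = 1/(2*g)
Q(D, Z) = (5 + Z + Z**2)**2 (Q(D, Z) = ((5 + Z**2) + Z)**2 = (5 + Z + Z**2)**2)
-14*Q(T(d(2, -4)), 29) = -14*(5 + 29 + 29**2)**2 = -14*(5 + 29 + 841)**2 = -14*875**2 = -14*765625 = -10718750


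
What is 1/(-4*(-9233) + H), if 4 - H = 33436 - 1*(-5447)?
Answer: -1/1947 ≈ -0.00051361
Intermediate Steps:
H = -38879 (H = 4 - (33436 - 1*(-5447)) = 4 - (33436 + 5447) = 4 - 1*38883 = 4 - 38883 = -38879)
1/(-4*(-9233) + H) = 1/(-4*(-9233) - 38879) = 1/(36932 - 38879) = 1/(-1947) = -1/1947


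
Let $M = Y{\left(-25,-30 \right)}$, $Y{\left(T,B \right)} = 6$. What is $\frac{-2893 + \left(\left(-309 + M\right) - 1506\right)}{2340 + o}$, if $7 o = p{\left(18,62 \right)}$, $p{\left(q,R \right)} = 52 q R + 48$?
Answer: $- \frac{16457}{37230} \approx -0.44204$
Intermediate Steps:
$M = 6$
$p{\left(q,R \right)} = 48 + 52 R q$ ($p{\left(q,R \right)} = 52 R q + 48 = 48 + 52 R q$)
$o = \frac{58080}{7}$ ($o = \frac{48 + 52 \cdot 62 \cdot 18}{7} = \frac{48 + 58032}{7} = \frac{1}{7} \cdot 58080 = \frac{58080}{7} \approx 8297.1$)
$\frac{-2893 + \left(\left(-309 + M\right) - 1506\right)}{2340 + o} = \frac{-2893 + \left(\left(-309 + 6\right) - 1506\right)}{2340 + \frac{58080}{7}} = \frac{-2893 - 1809}{\frac{74460}{7}} = \left(-2893 - 1809\right) \frac{7}{74460} = \left(-4702\right) \frac{7}{74460} = - \frac{16457}{37230}$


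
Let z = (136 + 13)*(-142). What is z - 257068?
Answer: -278226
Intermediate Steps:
z = -21158 (z = 149*(-142) = -21158)
z - 257068 = -21158 - 257068 = -278226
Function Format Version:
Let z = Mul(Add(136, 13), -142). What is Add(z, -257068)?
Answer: -278226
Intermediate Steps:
z = -21158 (z = Mul(149, -142) = -21158)
Add(z, -257068) = Add(-21158, -257068) = -278226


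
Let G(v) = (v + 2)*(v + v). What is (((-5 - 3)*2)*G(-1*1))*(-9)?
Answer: -288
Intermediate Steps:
G(v) = 2*v*(2 + v) (G(v) = (2 + v)*(2*v) = 2*v*(2 + v))
(((-5 - 3)*2)*G(-1*1))*(-9) = (((-5 - 3)*2)*(2*(-1*1)*(2 - 1*1)))*(-9) = ((-8*2)*(2*(-1)*(2 - 1)))*(-9) = -32*(-1)*(-9) = -16*(-2)*(-9) = 32*(-9) = -288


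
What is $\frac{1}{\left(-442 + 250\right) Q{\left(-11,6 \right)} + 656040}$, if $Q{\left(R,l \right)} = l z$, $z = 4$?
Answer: $\frac{1}{651432} \approx 1.5351 \cdot 10^{-6}$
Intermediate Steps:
$Q{\left(R,l \right)} = 4 l$ ($Q{\left(R,l \right)} = l 4 = 4 l$)
$\frac{1}{\left(-442 + 250\right) Q{\left(-11,6 \right)} + 656040} = \frac{1}{\left(-442 + 250\right) 4 \cdot 6 + 656040} = \frac{1}{\left(-192\right) 24 + 656040} = \frac{1}{-4608 + 656040} = \frac{1}{651432}$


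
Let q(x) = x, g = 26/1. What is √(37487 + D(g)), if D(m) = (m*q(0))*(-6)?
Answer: √37487 ≈ 193.62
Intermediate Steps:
g = 26 (g = 26*1 = 26)
D(m) = 0 (D(m) = (m*0)*(-6) = 0*(-6) = 0)
√(37487 + D(g)) = √(37487 + 0) = √37487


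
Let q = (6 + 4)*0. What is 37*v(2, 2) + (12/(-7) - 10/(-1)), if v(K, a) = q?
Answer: 58/7 ≈ 8.2857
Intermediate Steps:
q = 0 (q = 10*0 = 0)
v(K, a) = 0
37*v(2, 2) + (12/(-7) - 10/(-1)) = 37*0 + (12/(-7) - 10/(-1)) = 0 + (12*(-1/7) - 10*(-1)) = 0 + (-12/7 + 10) = 0 + 58/7 = 58/7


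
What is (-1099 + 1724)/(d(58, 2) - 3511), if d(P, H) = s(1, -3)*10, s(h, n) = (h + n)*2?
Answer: -625/3551 ≈ -0.17601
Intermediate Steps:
s(h, n) = 2*h + 2*n
d(P, H) = -40 (d(P, H) = (2*1 + 2*(-3))*10 = (2 - 6)*10 = -4*10 = -40)
(-1099 + 1724)/(d(58, 2) - 3511) = (-1099 + 1724)/(-40 - 3511) = 625/(-3551) = 625*(-1/3551) = -625/3551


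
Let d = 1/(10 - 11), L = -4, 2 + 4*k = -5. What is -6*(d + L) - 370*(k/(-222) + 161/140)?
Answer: -4781/12 ≈ -398.42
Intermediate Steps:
k = -7/4 (k = -½ + (¼)*(-5) = -½ - 5/4 = -7/4 ≈ -1.7500)
d = -1 (d = 1/(-1) = -1)
-6*(d + L) - 370*(k/(-222) + 161/140) = -6*(-1 - 4) - 370*(-7/4/(-222) + 161/140) = -6*(-5) - 370*(-7/4*(-1/222) + 161*(1/140)) = 30 - 370*(7/888 + 23/20) = 30 - 370*5141/4440 = 30 - 5141/12 = -4781/12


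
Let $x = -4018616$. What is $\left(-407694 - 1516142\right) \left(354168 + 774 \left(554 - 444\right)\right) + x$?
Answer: $-845160564104$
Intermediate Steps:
$\left(-407694 - 1516142\right) \left(354168 + 774 \left(554 - 444\right)\right) + x = \left(-407694 - 1516142\right) \left(354168 + 774 \left(554 - 444\right)\right) - 4018616 = - 1923836 \left(354168 + 774 \cdot 110\right) - 4018616 = - 1923836 \left(354168 + 85140\right) - 4018616 = \left(-1923836\right) 439308 - 4018616 = -845156545488 - 4018616 = -845160564104$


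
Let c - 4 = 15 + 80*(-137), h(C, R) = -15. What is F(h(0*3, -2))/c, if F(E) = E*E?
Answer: -75/3647 ≈ -0.020565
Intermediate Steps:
F(E) = E²
c = -10941 (c = 4 + (15 + 80*(-137)) = 4 + (15 - 10960) = 4 - 10945 = -10941)
F(h(0*3, -2))/c = (-15)²/(-10941) = 225*(-1/10941) = -75/3647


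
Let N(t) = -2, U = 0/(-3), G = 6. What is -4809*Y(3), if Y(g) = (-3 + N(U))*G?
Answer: 144270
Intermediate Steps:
U = 0 (U = 0*(-1/3) = 0)
Y(g) = -30 (Y(g) = (-3 - 2)*6 = -5*6 = -30)
-4809*Y(3) = -4809*(-30) = 144270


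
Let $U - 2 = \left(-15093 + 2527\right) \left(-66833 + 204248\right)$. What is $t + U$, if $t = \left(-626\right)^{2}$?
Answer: $-1726365012$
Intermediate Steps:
$t = 391876$
$U = -1726756888$ ($U = 2 + \left(-15093 + 2527\right) \left(-66833 + 204248\right) = 2 - 1726756890 = -1726756888$)
$t + U = 391876 - 1726756888 = -1726365012$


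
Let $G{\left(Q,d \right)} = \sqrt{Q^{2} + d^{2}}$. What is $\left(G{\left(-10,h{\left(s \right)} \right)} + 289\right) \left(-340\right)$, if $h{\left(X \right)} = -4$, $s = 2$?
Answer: $-98260 - 680 \sqrt{29} \approx -1.0192 \cdot 10^{5}$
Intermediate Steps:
$\left(G{\left(-10,h{\left(s \right)} \right)} + 289\right) \left(-340\right) = \left(\sqrt{\left(-10\right)^{2} + \left(-4\right)^{2}} + 289\right) \left(-340\right) = \left(\sqrt{100 + 16} + 289\right) \left(-340\right) = \left(\sqrt{116} + 289\right) \left(-340\right) = \left(2 \sqrt{29} + 289\right) \left(-340\right) = \left(289 + 2 \sqrt{29}\right) \left(-340\right) = -98260 - 680 \sqrt{29}$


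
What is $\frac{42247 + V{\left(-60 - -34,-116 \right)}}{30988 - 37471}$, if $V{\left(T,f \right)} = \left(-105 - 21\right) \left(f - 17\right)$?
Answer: $- \frac{59005}{6483} \approx -9.1015$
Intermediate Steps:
$V{\left(T,f \right)} = 2142 - 126 f$ ($V{\left(T,f \right)} = - 126 \left(-17 + f\right) = 2142 - 126 f$)
$\frac{42247 + V{\left(-60 - -34,-116 \right)}}{30988 - 37471} = \frac{42247 + \left(2142 - -14616\right)}{30988 - 37471} = \frac{42247 + \left(2142 + 14616\right)}{-6483} = \left(42247 + 16758\right) \left(- \frac{1}{6483}\right) = 59005 \left(- \frac{1}{6483}\right) = - \frac{59005}{6483}$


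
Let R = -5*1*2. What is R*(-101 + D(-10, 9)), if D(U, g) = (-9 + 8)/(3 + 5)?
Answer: 4045/4 ≈ 1011.3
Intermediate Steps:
R = -10 (R = -5*2 = -10)
D(U, g) = -⅛ (D(U, g) = -1/8 = -1*⅛ = -⅛)
R*(-101 + D(-10, 9)) = -10*(-101 - ⅛) = -10*(-809/8) = 4045/4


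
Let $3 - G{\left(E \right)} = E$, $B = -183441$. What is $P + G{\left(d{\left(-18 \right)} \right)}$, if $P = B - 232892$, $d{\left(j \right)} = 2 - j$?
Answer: $-416350$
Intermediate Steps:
$G{\left(E \right)} = 3 - E$
$P = -416333$ ($P = -183441 - 232892 = -416333$)
$P + G{\left(d{\left(-18 \right)} \right)} = -416333 + \left(3 - \left(2 - -18\right)\right) = -416333 + \left(3 - \left(2 + 18\right)\right) = -416333 + \left(3 - 20\right) = -416333 - 17 = -416350$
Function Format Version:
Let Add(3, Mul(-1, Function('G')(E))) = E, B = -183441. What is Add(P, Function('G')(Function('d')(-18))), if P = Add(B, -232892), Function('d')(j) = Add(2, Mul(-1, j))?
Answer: -416350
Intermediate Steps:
Function('G')(E) = Add(3, Mul(-1, E))
P = -416333 (P = Add(-183441, -232892) = -416333)
Add(P, Function('G')(Function('d')(-18))) = Add(-416333, Add(3, Mul(-1, Add(2, Mul(-1, -18))))) = Add(-416333, Add(3, Mul(-1, Add(2, 18)))) = Add(-416333, Add(3, Mul(-1, 20))) = Add(-416333, Add(3, -20)) = Add(-416333, -17) = -416350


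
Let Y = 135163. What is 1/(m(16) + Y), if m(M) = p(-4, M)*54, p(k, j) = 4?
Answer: 1/135379 ≈ 7.3867e-6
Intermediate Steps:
m(M) = 216 (m(M) = 4*54 = 216)
1/(m(16) + Y) = 1/(216 + 135163) = 1/135379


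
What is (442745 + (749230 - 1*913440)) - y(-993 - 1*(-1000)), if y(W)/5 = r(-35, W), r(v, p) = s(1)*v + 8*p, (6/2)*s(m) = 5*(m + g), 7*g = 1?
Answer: 835765/3 ≈ 2.7859e+5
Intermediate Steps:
g = 1/7 (g = (1/7)*1 = 1/7 ≈ 0.14286)
s(m) = 5/21 + 5*m/3 (s(m) = (5*(m + 1/7))/3 = (5*(1/7 + m))/3 = (5/7 + 5*m)/3 = 5/21 + 5*m/3)
r(v, p) = 8*p + 40*v/21 (r(v, p) = (5/21 + (5/3)*1)*v + 8*p = (5/21 + 5/3)*v + 8*p = 40*v/21 + 8*p = 8*p + 40*v/21)
y(W) = -1000/3 + 40*W (y(W) = 5*(8*W + (40/21)*(-35)) = 5*(8*W - 200/3) = 5*(-200/3 + 8*W) = -1000/3 + 40*W)
(442745 + (749230 - 1*913440)) - y(-993 - 1*(-1000)) = (442745 + (749230 - 1*913440)) - (-1000/3 + 40*(-993 - 1*(-1000))) = (442745 + (749230 - 913440)) - (-1000/3 + 40*(-993 + 1000)) = (442745 - 164210) - (-1000/3 + 40*7) = 278535 - (-1000/3 + 280) = 278535 - 1*(-160/3) = 278535 + 160/3 = 835765/3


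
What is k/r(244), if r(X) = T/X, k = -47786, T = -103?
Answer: 11659784/103 ≈ 1.1320e+5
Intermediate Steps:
r(X) = -103/X
k/r(244) = -47786/((-103/244)) = -47786/((-103*1/244)) = -47786/(-103/244) = -47786*(-244/103) = 11659784/103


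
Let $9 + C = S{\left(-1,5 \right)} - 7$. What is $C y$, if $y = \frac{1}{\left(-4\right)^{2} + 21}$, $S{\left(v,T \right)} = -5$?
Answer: $- \frac{21}{37} \approx -0.56757$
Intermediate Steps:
$y = \frac{1}{37}$ ($y = \frac{1}{16 + 21} = \frac{1}{37} \approx 0.027027$)
$C = -21$ ($C = -9 - 12 = -21$)
$C y = \left(-21\right) \frac{1}{37} = - \frac{21}{37}$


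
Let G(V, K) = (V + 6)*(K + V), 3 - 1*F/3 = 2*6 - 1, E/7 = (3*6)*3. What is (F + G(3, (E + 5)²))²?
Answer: 1742938601616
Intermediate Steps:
E = 378 (E = 7*((3*6)*3) = 7*(18*3) = 7*54 = 378)
F = -24 (F = 9 - 3*(2*6 - 1) = 9 - 3*(12 - 1) = 9 - 3*11 = 9 - 33 = -24)
G(V, K) = (6 + V)*(K + V)
(F + G(3, (E + 5)²))² = (-24 + (3² + 6*(378 + 5)² + 6*3 + (378 + 5)²*3))² = (-24 + (9 + 6*383² + 18 + 383²*3))² = (-24 + (9 + 6*146689 + 18 + 146689*3))² = (-24 + (9 + 880134 + 18 + 440067))² = (-24 + 1320228)² = 1320204² = 1742938601616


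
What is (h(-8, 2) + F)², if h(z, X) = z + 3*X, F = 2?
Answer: 0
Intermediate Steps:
(h(-8, 2) + F)² = ((-8 + 3*2) + 2)² = ((-8 + 6) + 2)² = (-2 + 2)² = 0² = 0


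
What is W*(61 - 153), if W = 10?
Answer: -920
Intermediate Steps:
W*(61 - 153) = 10*(61 - 153) = 10*(-92) = -920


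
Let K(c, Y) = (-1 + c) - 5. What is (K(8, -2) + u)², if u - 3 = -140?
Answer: 18225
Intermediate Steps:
u = -137 (u = 3 - 140 = -137)
K(c, Y) = -6 + c
(K(8, -2) + u)² = ((-6 + 8) - 137)² = (2 - 137)² = (-135)² = 18225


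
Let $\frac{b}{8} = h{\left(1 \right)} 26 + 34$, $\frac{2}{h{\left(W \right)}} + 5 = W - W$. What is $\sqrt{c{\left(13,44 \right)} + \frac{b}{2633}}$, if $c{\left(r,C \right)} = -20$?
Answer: $\frac{2 i \sqrt{863479185}}{13165} \approx 4.4641 i$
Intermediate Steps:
$h{\left(W \right)} = - \frac{2}{5}$ ($h{\left(W \right)} = \frac{2}{-5 + \left(W - W\right)} = \frac{2}{-5 + 0} = \frac{2}{-5} = 2 \left(- \frac{1}{5}\right) = - \frac{2}{5}$)
$b = \frac{944}{5}$ ($b = 8 \left(\left(- \frac{2}{5}\right) 26 + 34\right) = 8 \left(- \frac{52}{5} + 34\right) = 8 \cdot \frac{118}{5} = \frac{944}{5} \approx 188.8$)
$\sqrt{c{\left(13,44 \right)} + \frac{b}{2633}} = \sqrt{-20 + \frac{944}{5 \cdot 2633}} = \sqrt{-20 + \frac{944}{5} \cdot \frac{1}{2633}} = \sqrt{-20 + \frac{944}{13165}} = \sqrt{- \frac{262356}{13165}} = \frac{2 i \sqrt{863479185}}{13165}$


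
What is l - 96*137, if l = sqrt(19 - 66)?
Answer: -13152 + I*sqrt(47) ≈ -13152.0 + 6.8557*I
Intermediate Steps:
l = I*sqrt(47) (l = sqrt(-47) = I*sqrt(47) ≈ 6.8557*I)
l - 96*137 = I*sqrt(47) - 96*137 = I*sqrt(47) - 13152 = -13152 + I*sqrt(47)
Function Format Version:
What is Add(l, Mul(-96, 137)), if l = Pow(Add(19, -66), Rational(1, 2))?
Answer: Add(-13152, Mul(I, Pow(47, Rational(1, 2)))) ≈ Add(-13152., Mul(6.8557, I))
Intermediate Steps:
l = Mul(I, Pow(47, Rational(1, 2))) (l = Pow(-47, Rational(1, 2)) = Mul(I, Pow(47, Rational(1, 2))) ≈ Mul(6.8557, I))
Add(l, Mul(-96, 137)) = Add(Mul(I, Pow(47, Rational(1, 2))), Mul(-96, 137)) = Add(Mul(I, Pow(47, Rational(1, 2))), -13152) = Add(-13152, Mul(I, Pow(47, Rational(1, 2))))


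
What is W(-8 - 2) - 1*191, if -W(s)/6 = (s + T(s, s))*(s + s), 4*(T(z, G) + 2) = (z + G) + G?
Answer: -2531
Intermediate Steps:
T(z, G) = -2 + G/2 + z/4 (T(z, G) = -2 + ((z + G) + G)/4 = -2 + ((G + z) + G)/4 = -2 + (z + 2*G)/4 = -2 + (G/2 + z/4) = -2 + G/2 + z/4)
W(s) = -12*s*(-2 + 7*s/4) (W(s) = -6*(s + (-2 + s/2 + s/4))*(s + s) = -6*(s + (-2 + 3*s/4))*2*s = -6*(-2 + 7*s/4)*2*s = -12*s*(-2 + 7*s/4))
W(-8 - 2) - 1*191 = 3*(-8 - 2)*(8 - 7*(-8 - 2)) - 1*191 = 3*(-10)*(8 - 7*(-10)) - 191 = 3*(-10)*(8 + 70) - 191 = 3*(-10)*78 - 191 = -2340 - 191 = -2531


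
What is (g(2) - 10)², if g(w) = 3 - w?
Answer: 81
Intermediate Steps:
(g(2) - 10)² = ((3 - 1*2) - 10)² = ((3 - 2) - 10)² = (1 - 10)² = (-9)² = 81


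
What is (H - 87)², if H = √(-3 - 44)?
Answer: (87 - I*√47)² ≈ 7522.0 - 1192.9*I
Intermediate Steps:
H = I*√47 (H = √(-47) = I*√47 ≈ 6.8557*I)
(H - 87)² = (I*√47 - 87)² = (-87 + I*√47)²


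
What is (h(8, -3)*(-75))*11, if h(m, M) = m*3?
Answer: -19800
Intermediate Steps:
h(m, M) = 3*m
(h(8, -3)*(-75))*11 = ((3*8)*(-75))*11 = (24*(-75))*11 = -1800*11 = -19800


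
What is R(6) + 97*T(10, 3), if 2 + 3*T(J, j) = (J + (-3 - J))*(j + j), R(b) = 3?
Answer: -1931/3 ≈ -643.67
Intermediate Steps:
T(J, j) = -⅔ - 2*j (T(J, j) = -⅔ + ((J + (-3 - J))*(j + j))/3 = -⅔ + (-6*j)/3 = -⅔ - 2*j)
R(6) + 97*T(10, 3) = 3 + 97*(-⅔ - 2*3) = 3 + 97*(-⅔ - 6) = 3 + 97*(-20/3) = 3 - 1940/3 = -1931/3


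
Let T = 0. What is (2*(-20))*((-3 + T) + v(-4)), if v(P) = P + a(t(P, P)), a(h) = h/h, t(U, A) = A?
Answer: 240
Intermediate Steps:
a(h) = 1
v(P) = 1 + P (v(P) = P + 1 = 1 + P)
(2*(-20))*((-3 + T) + v(-4)) = (2*(-20))*((-3 + 0) + (1 - 4)) = -40*(-3 - 3) = -40*(-6) = 240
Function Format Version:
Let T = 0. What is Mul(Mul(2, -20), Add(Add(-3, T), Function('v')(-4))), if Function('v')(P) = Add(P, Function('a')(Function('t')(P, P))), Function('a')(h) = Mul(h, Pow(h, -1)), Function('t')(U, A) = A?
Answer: 240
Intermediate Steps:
Function('a')(h) = 1
Function('v')(P) = Add(1, P) (Function('v')(P) = Add(P, 1) = Add(1, P))
Mul(Mul(2, -20), Add(Add(-3, T), Function('v')(-4))) = Mul(Mul(2, -20), Add(Add(-3, 0), Add(1, -4))) = Mul(-40, Add(-3, -3)) = Mul(-40, -6) = 240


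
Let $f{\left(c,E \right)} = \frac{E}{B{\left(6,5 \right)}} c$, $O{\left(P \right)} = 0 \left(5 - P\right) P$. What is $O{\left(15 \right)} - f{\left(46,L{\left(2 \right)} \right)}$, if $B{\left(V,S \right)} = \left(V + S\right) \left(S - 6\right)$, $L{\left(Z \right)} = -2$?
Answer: $- \frac{92}{11} \approx -8.3636$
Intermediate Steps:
$O{\left(P \right)} = 0$ ($O{\left(P \right)} = 0 P = 0$)
$B{\left(V,S \right)} = \left(-6 + S\right) \left(S + V\right)$ ($B{\left(V,S \right)} = \left(S + V\right) \left(-6 + S\right) = \left(-6 + S\right) \left(S + V\right)$)
$f{\left(c,E \right)} = - \frac{E c}{11}$ ($f{\left(c,E \right)} = \frac{E}{5^{2} - 30 - 36 + 5 \cdot 6} c = \frac{E}{25 - 30 - 36 + 30} c = \frac{E}{-11} c = E \left(- \frac{1}{11}\right) c = - \frac{E}{11} c = - \frac{E c}{11}$)
$O{\left(15 \right)} - f{\left(46,L{\left(2 \right)} \right)} = 0 - \left(- \frac{1}{11}\right) \left(-2\right) 46 = 0 - \frac{92}{11} = - \frac{92}{11}$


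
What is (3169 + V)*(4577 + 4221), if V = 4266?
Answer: 65413130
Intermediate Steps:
(3169 + V)*(4577 + 4221) = (3169 + 4266)*(4577 + 4221) = 7435*8798 = 65413130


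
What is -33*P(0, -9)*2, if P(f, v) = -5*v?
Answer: -2970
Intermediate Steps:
-33*P(0, -9)*2 = -(-165)*(-9)*2 = -33*45*2 = -1485*2 = -2970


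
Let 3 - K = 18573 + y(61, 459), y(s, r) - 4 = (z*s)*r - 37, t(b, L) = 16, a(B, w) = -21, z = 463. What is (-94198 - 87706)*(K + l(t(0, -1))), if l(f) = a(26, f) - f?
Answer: 2361497919344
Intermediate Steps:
l(f) = -21 - f
y(s, r) = -33 + 463*r*s (y(s, r) = 4 + ((463*s)*r - 37) = 4 + (463*r*s - 37) = 4 + (-37 + 463*r*s) = -33 + 463*r*s)
K = -12982074 (K = 3 - (18573 + (-33 + 463*459*61)) = 3 - (18573 + (-33 + 12963537)) = 3 - (18573 + 12963504) = 3 - 1*12982077 = 3 - 12982077 = -12982074)
(-94198 - 87706)*(K + l(t(0, -1))) = (-94198 - 87706)*(-12982074 + (-21 - 1*16)) = -181904*(-12982074 + (-21 - 16)) = -181904*(-12982074 - 37) = -181904*(-12982111) = 2361497919344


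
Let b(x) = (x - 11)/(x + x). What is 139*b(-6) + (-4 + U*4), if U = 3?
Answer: 2459/12 ≈ 204.92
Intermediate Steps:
b(x) = (-11 + x)/(2*x) (b(x) = (-11 + x)/((2*x)) = (-11 + x)*(1/(2*x)) = (-11 + x)/(2*x))
139*b(-6) + (-4 + U*4) = 139*((1/2)*(-11 - 6)/(-6)) + (-4 + 3*4) = 139*((1/2)*(-1/6)*(-17)) + (-4 + 12) = 139*(17/12) + 8 = 2363/12 + 8 = 2459/12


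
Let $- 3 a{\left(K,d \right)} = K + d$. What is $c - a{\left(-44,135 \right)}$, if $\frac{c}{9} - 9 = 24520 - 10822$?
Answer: $\frac{370180}{3} \approx 1.2339 \cdot 10^{5}$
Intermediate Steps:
$a{\left(K,d \right)} = - \frac{K}{3} - \frac{d}{3}$ ($a{\left(K,d \right)} = - \frac{K + d}{3} = - \frac{K}{3} - \frac{d}{3}$)
$c = 123363$ ($c = 81 + 9 \left(24520 - 10822\right) = 81 + 9 \cdot 13698 = 81 + 123282 = 123363$)
$c - a{\left(-44,135 \right)} = 123363 - \left(\left(- \frac{1}{3}\right) \left(-44\right) - 45\right) = 123363 - \left(\frac{44}{3} - 45\right) = 123363 - - \frac{91}{3} = 123363 + \frac{91}{3} = \frac{370180}{3}$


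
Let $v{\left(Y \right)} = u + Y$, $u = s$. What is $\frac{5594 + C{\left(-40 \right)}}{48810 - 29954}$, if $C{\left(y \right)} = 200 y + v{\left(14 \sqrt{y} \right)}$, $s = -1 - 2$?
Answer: $- \frac{2409}{18856} + \frac{7 i \sqrt{10}}{4714} \approx -0.12776 + 0.0046958 i$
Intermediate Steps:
$s = -3$
$u = -3$
$v{\left(Y \right)} = -3 + Y$
$C{\left(y \right)} = -3 + 14 \sqrt{y} + 200 y$ ($C{\left(y \right)} = 200 y + \left(-3 + 14 \sqrt{y}\right) = -3 + 14 \sqrt{y} + 200 y$)
$\frac{5594 + C{\left(-40 \right)}}{48810 - 29954} = \frac{5594 + \left(-3 + 14 \sqrt{-40} + 200 \left(-40\right)\right)}{48810 - 29954} = \frac{5594 - \left(8003 - 28 i \sqrt{10}\right)}{18856} = \left(5594 - \left(8003 - 28 i \sqrt{10}\right)\right) \frac{1}{18856} = \left(-2409 + 28 i \sqrt{10}\right) \frac{1}{18856} = - \frac{2409}{18856} + \frac{7 i \sqrt{10}}{4714}$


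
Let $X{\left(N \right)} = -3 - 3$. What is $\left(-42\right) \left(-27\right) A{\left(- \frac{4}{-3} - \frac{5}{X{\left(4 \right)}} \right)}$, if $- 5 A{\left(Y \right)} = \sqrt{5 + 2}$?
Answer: $- \frac{1134 \sqrt{7}}{5} \approx -600.06$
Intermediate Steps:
$X{\left(N \right)} = -6$
$A{\left(Y \right)} = - \frac{\sqrt{7}}{5}$ ($A{\left(Y \right)} = - \frac{\sqrt{5 + 2}}{5} = - \frac{\sqrt{7}}{5}$)
$\left(-42\right) \left(-27\right) A{\left(- \frac{4}{-3} - \frac{5}{X{\left(4 \right)}} \right)} = \left(-42\right) \left(-27\right) \left(- \frac{\sqrt{7}}{5}\right) = 1134 \left(- \frac{\sqrt{7}}{5}\right) = - \frac{1134 \sqrt{7}}{5}$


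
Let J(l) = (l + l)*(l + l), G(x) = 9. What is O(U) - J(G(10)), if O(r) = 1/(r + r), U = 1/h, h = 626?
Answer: -11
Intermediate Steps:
U = 1/626 ≈ 0.0015974
J(l) = 4*l² (J(l) = (2*l)*(2*l) = 4*l²)
O(r) = 1/(2*r)
O(U) - J(G(10)) = 1/(2*(1/626)) - 4*9² = (½)*626 - 4*81 = 313 - 1*324 = 313 - 324 = -11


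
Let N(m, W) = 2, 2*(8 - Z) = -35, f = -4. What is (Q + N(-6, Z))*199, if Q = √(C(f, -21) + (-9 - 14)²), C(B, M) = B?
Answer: 398 + 995*√21 ≈ 4957.7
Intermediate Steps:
Z = 51/2 (Z = 8 - ½*(-35) = 8 + 35/2 = 51/2 ≈ 25.500)
Q = 5*√21 (Q = √(-4 + (-9 - 14)²) = √(-4 + (-23)²) = √(-4 + 529) = √525 = 5*√21 ≈ 22.913)
(Q + N(-6, Z))*199 = (5*√21 + 2)*199 = (2 + 5*√21)*199 = 398 + 995*√21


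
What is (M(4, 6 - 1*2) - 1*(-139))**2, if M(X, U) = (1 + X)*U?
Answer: 25281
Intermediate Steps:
M(X, U) = U*(1 + X)
(M(4, 6 - 1*2) - 1*(-139))**2 = ((6 - 1*2)*(1 + 4) - 1*(-139))**2 = ((6 - 2)*5 + 139)**2 = (4*5 + 139)**2 = (20 + 139)**2 = 159**2 = 25281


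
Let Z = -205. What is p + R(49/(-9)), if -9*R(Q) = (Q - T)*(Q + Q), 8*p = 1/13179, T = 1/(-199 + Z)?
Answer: -17037136493/2587617576 ≈ -6.5841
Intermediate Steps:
T = -1/404 (T = 1/(-199 - 205) = 1/(-404) = -1/404 ≈ -0.0024752)
p = 1/105432 (p = (1/8)/13179 = (1/8)*(1/13179) = 1/105432 ≈ 9.4848e-6)
R(Q) = -2*Q*(1/404 + Q)/9 (R(Q) = -(Q - 1*(-1/404))*(Q + Q)/9 = -(Q + 1/404)*2*Q/9 = -(1/404 + Q)*2*Q/9 = -2*Q*(1/404 + Q)/9)
p + R(49/(-9)) = 1/105432 - 49/(-9)*(1 + 404*(49/(-9)))/1818 = 1/105432 - 49*(-1/9)*(1 + 404*(49*(-1/9)))/1818 = 1/105432 - 1/1818*(-49/9)*(1 + 404*(-49/9)) = 1/105432 - 1/1818*(-49/9)*(1 - 19796/9) = 1/105432 - 1/1818*(-49/9)*(-19787/9) = 1/105432 - 969563/147258 = -17037136493/2587617576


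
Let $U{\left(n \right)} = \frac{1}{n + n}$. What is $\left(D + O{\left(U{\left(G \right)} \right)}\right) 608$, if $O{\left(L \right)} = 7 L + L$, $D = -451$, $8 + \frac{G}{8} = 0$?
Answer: $-274246$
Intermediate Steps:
$G = -64$ ($G = -64 + 8 \cdot 0 = -64 + 0 = -64$)
$U{\left(n \right)} = \frac{1}{2 n}$
$O{\left(L \right)} = 8 L$
$\left(D + O{\left(U{\left(G \right)} \right)}\right) 608 = \left(-451 + 8 \frac{1}{2 \left(-64\right)}\right) 608 = \left(-451 + 8 \cdot \frac{1}{2} \left(- \frac{1}{64}\right)\right) 608 = \left(-451 + 8 \left(- \frac{1}{128}\right)\right) 608 = \left(-451 - \frac{1}{16}\right) 608 = \left(- \frac{7217}{16}\right) 608 = -274246$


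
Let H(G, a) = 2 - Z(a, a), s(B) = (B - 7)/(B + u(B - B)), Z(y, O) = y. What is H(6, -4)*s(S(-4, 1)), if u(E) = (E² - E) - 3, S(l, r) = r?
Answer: 18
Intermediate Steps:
u(E) = -3 + E² - E
s(B) = (-7 + B)/(-3 + B) (s(B) = (B - 7)/(B + (-3 + (B - B)² - (B - B))) = (-7 + B)/(B + (-3 + 0² - 1*0)) = (-7 + B)/(B + (-3 + 0 + 0)) = (-7 + B)/(B - 3) = (-7 + B)/(-3 + B))
H(G, a) = 2 - a
H(6, -4)*s(S(-4, 1)) = (2 - 1*(-4))*((-7 + 1)/(-3 + 1)) = (2 + 4)*(-6/(-2)) = 6*(-½*(-6)) = 6*3 = 18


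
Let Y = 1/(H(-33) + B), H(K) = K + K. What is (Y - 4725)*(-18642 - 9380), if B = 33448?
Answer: 2209954315439/16691 ≈ 1.3240e+8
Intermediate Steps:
H(K) = 2*K
Y = 1/33382 (Y = 1/(2*(-33) + 33448) = 1/(-66 + 33448) = 1/33382 ≈ 2.9956e-5)
(Y - 4725)*(-18642 - 9380) = (1/33382 - 4725)*(-18642 - 9380) = -157729949/33382*(-28022) = 2209954315439/16691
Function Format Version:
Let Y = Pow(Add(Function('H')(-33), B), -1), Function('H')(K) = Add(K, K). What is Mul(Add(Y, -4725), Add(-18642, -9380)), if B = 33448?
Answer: Rational(2209954315439, 16691) ≈ 1.3240e+8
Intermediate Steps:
Function('H')(K) = Mul(2, K)
Y = Rational(1, 33382) (Y = Pow(Add(Mul(2, -33), 33448), -1) = Pow(Add(-66, 33448), -1) = Pow(33382, -1) = Rational(1, 33382) ≈ 2.9956e-5)
Mul(Add(Y, -4725), Add(-18642, -9380)) = Mul(Add(Rational(1, 33382), -4725), Add(-18642, -9380)) = Mul(Rational(-157729949, 33382), -28022) = Rational(2209954315439, 16691)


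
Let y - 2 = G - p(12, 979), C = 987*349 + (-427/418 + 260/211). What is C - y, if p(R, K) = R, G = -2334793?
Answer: 236305921251/88198 ≈ 2.6793e+6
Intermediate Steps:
C = 30380966257/88198 (C = 344463 + (-427*1/418 + 260*(1/211)) = 344463 + (-427/418 + 260/211) = 344463 + 18583/88198 = 30380966257/88198 ≈ 3.4446e+5)
y = -2334803 (y = 2 + (-2334793 - 1*12) = 2 + (-2334793 - 12) = 2 - 2334805 = -2334803)
C - y = 30380966257/88198 - 1*(-2334803) = 30380966257/88198 + 2334803 = 236305921251/88198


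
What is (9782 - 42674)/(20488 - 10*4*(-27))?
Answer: -8223/5392 ≈ -1.5250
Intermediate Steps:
(9782 - 42674)/(20488 - 10*4*(-27)) = -32892/(20488 - 40*(-27)) = -32892/(20488 + 1080) = -32892/21568 = -32892*1/21568 = -8223/5392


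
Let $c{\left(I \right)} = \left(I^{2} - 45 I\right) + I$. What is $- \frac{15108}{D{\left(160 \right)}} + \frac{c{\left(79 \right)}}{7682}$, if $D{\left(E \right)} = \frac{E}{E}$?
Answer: $- \frac{116056891}{7682} \approx -15108.0$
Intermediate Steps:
$c{\left(I \right)} = I^{2} - 44 I$
$D{\left(E \right)} = 1$
$- \frac{15108}{D{\left(160 \right)}} + \frac{c{\left(79 \right)}}{7682} = - \frac{15108}{1} + \frac{79 \left(-44 + 79\right)}{7682} = \left(-15108\right) 1 + 79 \cdot 35 \cdot \frac{1}{7682} = -15108 + 2765 \cdot \frac{1}{7682} = -15108 + \frac{2765}{7682} = - \frac{116056891}{7682}$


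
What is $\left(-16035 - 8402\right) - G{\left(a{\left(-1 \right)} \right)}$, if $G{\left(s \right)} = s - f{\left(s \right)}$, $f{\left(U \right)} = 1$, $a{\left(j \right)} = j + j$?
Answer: $-24434$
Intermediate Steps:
$a{\left(j \right)} = 2 j$
$G{\left(s \right)} = -1 + s$ ($G{\left(s \right)} = s - 1 = -1 + s$)
$\left(-16035 - 8402\right) - G{\left(a{\left(-1 \right)} \right)} = \left(-16035 - 8402\right) - \left(-1 + 2 \left(-1\right)\right) = -24437 - \left(-1 - 2\right) = -24437 - -3 = -24437 + 3 = -24434$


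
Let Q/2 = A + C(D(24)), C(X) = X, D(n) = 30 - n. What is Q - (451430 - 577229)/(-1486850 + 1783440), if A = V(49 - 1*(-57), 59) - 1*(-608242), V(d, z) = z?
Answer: 18991351161/15610 ≈ 1.2166e+6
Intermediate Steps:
A = 608301 (A = 59 - 1*(-608242) = 59 + 608242 = 608301)
Q = 1216614 (Q = 2*(608301 + (30 - 1*24)) = 2*(608301 + (30 - 24)) = 2*(608301 + 6) = 2*608307 = 1216614)
Q - (451430 - 577229)/(-1486850 + 1783440) = 1216614 - (451430 - 577229)/(-1486850 + 1783440) = 1216614 - (-125799)/296590 = 1216614 - 1*(-6621/15610) = 1216614 + 6621/15610 = 18991351161/15610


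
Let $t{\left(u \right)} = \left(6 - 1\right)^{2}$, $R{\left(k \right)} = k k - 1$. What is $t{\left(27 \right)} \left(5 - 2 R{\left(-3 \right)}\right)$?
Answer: $-275$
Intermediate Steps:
$R{\left(k \right)} = -1 + k^{2}$ ($R{\left(k \right)} = k^{2} - 1 = -1 + k^{2}$)
$t{\left(u \right)} = 25$ ($t{\left(u \right)} = 5^{2} = 25$)
$t{\left(27 \right)} \left(5 - 2 R{\left(-3 \right)}\right) = 25 \left(5 - 2 \left(-1 + \left(-3\right)^{2}\right)\right) = 25 \left(5 - 2 \left(-1 + 9\right)\right) = 25 \left(5 - 16\right) = 25 \left(-11\right) = -275$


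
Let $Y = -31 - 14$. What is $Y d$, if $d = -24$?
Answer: $1080$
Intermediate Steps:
$Y = -45$ ($Y = -31 - 14 = -45$)
$Y d = \left(-45\right) \left(-24\right) = 1080$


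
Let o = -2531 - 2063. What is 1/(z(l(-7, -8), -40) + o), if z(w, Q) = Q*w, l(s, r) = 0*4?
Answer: -1/4594 ≈ -0.00021768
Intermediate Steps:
l(s, r) = 0
o = -4594
1/(z(l(-7, -8), -40) + o) = 1/(-40*0 - 4594) = 1/(0 - 4594) = 1/(-4594) = -1/4594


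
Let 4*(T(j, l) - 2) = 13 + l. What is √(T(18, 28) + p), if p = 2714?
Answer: √10905/2 ≈ 52.214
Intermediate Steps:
T(j, l) = 21/4 + l/4 (T(j, l) = 2 + (13 + l)/4 = 2 + (13/4 + l/4) = 21/4 + l/4)
√(T(18, 28) + p) = √((21/4 + (¼)*28) + 2714) = √((21/4 + 7) + 2714) = √(49/4 + 2714) = √(10905/4) = √10905/2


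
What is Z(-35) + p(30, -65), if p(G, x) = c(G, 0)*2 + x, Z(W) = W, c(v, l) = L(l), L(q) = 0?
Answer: -100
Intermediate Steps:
c(v, l) = 0
p(G, x) = x (p(G, x) = 0*2 + x = 0 + x = x)
Z(-35) + p(30, -65) = -35 - 65 = -100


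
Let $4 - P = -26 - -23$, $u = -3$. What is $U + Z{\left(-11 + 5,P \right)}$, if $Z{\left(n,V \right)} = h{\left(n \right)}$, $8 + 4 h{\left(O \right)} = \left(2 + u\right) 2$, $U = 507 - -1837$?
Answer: $\frac{4683}{2} \approx 2341.5$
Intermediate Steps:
$U = 2344$ ($U = 507 + 1837 = 2344$)
$P = 7$ ($P = 4 - \left(-26 - -23\right) = 4 - \left(-26 + 23\right) = 4 - -3 = 4 + 3 = 7$)
$h{\left(O \right)} = - \frac{5}{2}$ ($h{\left(O \right)} = -2 + \frac{\left(2 - 3\right) 2}{4} = -2 + \frac{\left(-1\right) 2}{4} = -2 + \frac{1}{4} \left(-2\right) = -2 - \frac{1}{2} = - \frac{5}{2}$)
$Z{\left(n,V \right)} = - \frac{5}{2}$
$U + Z{\left(-11 + 5,P \right)} = 2344 - \frac{5}{2} = \frac{4683}{2}$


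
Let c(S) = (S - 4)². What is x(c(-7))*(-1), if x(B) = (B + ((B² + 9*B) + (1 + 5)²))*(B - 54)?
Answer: -1064429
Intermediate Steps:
c(S) = (-4 + S)²
x(B) = (-54 + B)*(36 + B² + 10*B) (x(B) = (B + ((B² + 9*B) + 6²))*(-54 + B) = (B + ((B² + 9*B) + 36))*(-54 + B) = (B + (36 + B² + 9*B))*(-54 + B) = (36 + B² + 10*B)*(-54 + B) = (-54 + B)*(36 + B² + 10*B))
x(c(-7))*(-1) = (-1944 + ((-4 - 7)²)³ - 504*(-4 - 7)² - 44*(-4 - 7)⁴)*(-1) = (-1944 + ((-11)²)³ - 504*(-11)² - 44*((-11)²)²)*(-1) = (-1944 + 121³ - 504*121 - 44*121²)*(-1) = (-1944 + 1771561 - 60984 - 44*14641)*(-1) = (-1944 + 1771561 - 60984 - 644204)*(-1) = 1064429*(-1) = -1064429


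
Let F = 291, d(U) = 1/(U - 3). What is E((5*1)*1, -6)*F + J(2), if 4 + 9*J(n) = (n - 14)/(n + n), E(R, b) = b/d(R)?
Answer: -31435/9 ≈ -3492.8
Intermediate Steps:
d(U) = 1/(-3 + U)
E(R, b) = b*(-3 + R) (E(R, b) = b/(1/(-3 + R)) = b*(-3 + R))
J(n) = -4/9 + (-14 + n)/(18*n) (J(n) = -4/9 + ((n - 14)/(n + n))/9 = -4/9 + ((-14 + n)/((2*n)))/9 = -4/9 + ((-14 + n)*(1/(2*n)))/9 = -4/9 + ((-14 + n)/(2*n))/9 = -4/9 + (-14 + n)/(18*n))
E((5*1)*1, -6)*F + J(2) = -6*(-3 + (5*1)*1)*291 + (7/18)*(-2 - 1*2)/2 = -6*(-3 + 5*1)*291 + (7/18)*(½)*(-2 - 2) = -6*(-3 + 5)*291 + (7/18)*(½)*(-4) = -6*2*291 - 7/9 = -12*291 - 7/9 = -3492 - 7/9 = -31435/9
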